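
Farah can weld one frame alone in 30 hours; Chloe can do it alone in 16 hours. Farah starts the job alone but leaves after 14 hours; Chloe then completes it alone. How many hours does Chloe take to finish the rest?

128/15 hours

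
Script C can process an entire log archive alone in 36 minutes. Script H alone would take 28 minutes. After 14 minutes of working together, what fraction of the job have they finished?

8/9

Combined rate: 1/36 + 1/28 = (7 + 9)/252 = 16/252 = 4/63 per minute.
In 14 minutes they complete 14·4/63 = 8/9 of the job.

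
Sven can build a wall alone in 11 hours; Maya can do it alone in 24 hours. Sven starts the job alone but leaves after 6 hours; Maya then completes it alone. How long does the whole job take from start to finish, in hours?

In 6 hours Sven does 6/11 of the job, leaving 5/11.
Maya works at 1/24 per hour, so finishing takes 5/11 ÷ 1/24 = 120/11 hours.
Total time = 6 + 120/11 = 186/11 hours.

186/11 hours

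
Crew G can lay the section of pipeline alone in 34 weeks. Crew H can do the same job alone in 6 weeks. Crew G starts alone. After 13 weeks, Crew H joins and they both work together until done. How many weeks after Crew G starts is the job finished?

323/20 weeks

In the first 13 weeks Crew G alone does 13/34 of the job, leaving 21/34.
Once everyone is working, combined rate: 1/34 + 1/6 = (3 + 17)/102 = 20/102 = 10/51 per week.
Remaining 21/34 at 10/51 per week takes 63/20 weeks.
Total from the start = 13 + 63/20 = 323/20 weeks.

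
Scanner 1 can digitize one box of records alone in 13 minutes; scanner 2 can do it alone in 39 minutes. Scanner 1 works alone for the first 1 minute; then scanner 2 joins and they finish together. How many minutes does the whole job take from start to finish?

10 minutes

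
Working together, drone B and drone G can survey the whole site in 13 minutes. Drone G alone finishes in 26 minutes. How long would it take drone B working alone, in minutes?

26 minutes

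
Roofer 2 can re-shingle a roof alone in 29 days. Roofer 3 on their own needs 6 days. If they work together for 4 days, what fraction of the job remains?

Combined rate: 1/29 + 1/6 = (6 + 29)/174 = 35/174 per day.
In 4 days they complete 4·35/174 = 70/87 of the job.
So 17/87 remains.

17/87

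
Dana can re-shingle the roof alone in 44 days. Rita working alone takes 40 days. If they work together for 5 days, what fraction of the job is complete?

Combined rate: 1/44 + 1/40 = (10 + 11)/440 = 21/440 per day.
In 5 days they complete 5·21/440 = 21/88 of the job.

21/88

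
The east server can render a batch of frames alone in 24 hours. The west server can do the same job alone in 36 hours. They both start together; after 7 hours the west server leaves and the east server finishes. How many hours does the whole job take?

58/3 hours

In the first 7 hours the combined rate is 5/72, so 35/72 of the job is done, leaving 37/72.
After the west server leaves the rate is 1/24 per hour; the remaining 37/72 takes 37/3 hours.
Total = 7 + 37/3 = 58/3 hours.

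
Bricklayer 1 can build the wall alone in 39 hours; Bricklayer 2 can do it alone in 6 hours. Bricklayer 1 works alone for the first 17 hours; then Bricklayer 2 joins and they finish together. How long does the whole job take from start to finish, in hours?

299/15 hours

In 17 hours Bricklayer 1 does 17/39 of the job, leaving 22/39.
Bricklayer 1 and Bricklayer 2 together work at 5/26 per hour, so finishing takes 22/39 ÷ 5/26 = 44/15 hours.
Total time = 17 + 44/15 = 299/15 hours.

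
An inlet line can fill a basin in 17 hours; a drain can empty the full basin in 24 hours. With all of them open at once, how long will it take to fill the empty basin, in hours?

408/7 hours

Net rate = 1/17 − 1/24 = (24 − 17)/408 = 7/408 per hour.
Filling time = 1 ÷ (7/408) = 408/7 hours.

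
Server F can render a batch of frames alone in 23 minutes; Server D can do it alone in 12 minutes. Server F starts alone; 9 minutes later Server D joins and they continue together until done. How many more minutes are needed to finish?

In 9 minutes Server F does 9/23 of the job, leaving 14/23.
Server F and Server D together work at 35/276 per minute, so finishing takes 14/23 ÷ 35/276 = 24/5 minutes.

24/5 minutes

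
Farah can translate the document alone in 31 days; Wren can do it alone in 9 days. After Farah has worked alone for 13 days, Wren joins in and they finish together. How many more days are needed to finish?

In 13 days Farah does 13/31 of the job, leaving 18/31.
Farah and Wren together work at 40/279 per day, so finishing takes 18/31 ÷ 40/279 = 81/20 days.

81/20 days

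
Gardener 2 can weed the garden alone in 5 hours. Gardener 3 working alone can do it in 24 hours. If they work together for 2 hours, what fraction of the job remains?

Combined rate: 1/5 + 1/24 = (24 + 5)/120 = 29/120 per hour.
In 2 hours they complete 2·29/120 = 29/60 of the job.
So 31/60 remains.

31/60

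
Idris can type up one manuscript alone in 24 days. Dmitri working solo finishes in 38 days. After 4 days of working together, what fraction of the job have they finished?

31/114

Combined rate: 1/24 + 1/38 = (19 + 12)/456 = 31/456 per day.
In 4 days they complete 4·31/456 = 31/114 of the job.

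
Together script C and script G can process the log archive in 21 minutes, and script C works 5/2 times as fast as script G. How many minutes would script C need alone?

Let script G's rate be r; then script C's rate is (5/2)r, so together (5/2 + 1)r = (7/2)r = 1/21.
Thus r = 2/147 per minute.
Script G alone: 147/2 minutes; script C alone: 147/5 minutes.

147/5 minutes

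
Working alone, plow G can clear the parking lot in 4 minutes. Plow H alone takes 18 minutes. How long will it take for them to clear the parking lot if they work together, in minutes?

36/11 minutes

Combined rate: 1/4 + 1/18 = (9 + 2)/36 = 11/36 per minute.
Time = 1 ÷ (11/36) = 36/11 minutes.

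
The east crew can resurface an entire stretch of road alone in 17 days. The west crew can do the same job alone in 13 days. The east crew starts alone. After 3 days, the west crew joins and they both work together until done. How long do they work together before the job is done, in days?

91/15 days

In the first 3 days the east crew alone does 3/17 of the job, leaving 14/17.
Once everyone is working, combined rate: 1/17 + 1/13 = (13 + 17)/221 = 30/221 per day.
Remaining 14/17 at 30/221 per day takes 91/15 days.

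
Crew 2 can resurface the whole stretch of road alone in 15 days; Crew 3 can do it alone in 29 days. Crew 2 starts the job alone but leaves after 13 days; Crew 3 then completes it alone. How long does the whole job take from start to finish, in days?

In 13 days Crew 2 does 13/15 of the job, leaving 2/15.
Crew 3 works at 1/29 per day, so finishing takes 2/15 ÷ 1/29 = 58/15 days.
Total time = 13 + 58/15 = 253/15 days.

253/15 days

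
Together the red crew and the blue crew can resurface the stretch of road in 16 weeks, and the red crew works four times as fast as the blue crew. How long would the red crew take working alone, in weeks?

Let the blue crew's rate be r; then the red crew's rate is 4r, so together (4 + 1)r = 5r = 1/16.
Thus r = 1/80 per week.
The blue crew alone: 80 weeks; the red crew alone: 20 weeks.

20 weeks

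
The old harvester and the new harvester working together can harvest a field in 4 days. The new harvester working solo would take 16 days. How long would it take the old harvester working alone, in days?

16/3 days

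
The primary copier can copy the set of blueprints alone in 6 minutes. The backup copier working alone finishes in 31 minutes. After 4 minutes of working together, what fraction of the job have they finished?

Combined rate: 1/6 + 1/31 = (31 + 6)/186 = 37/186 per minute.
In 4 minutes they complete 4·37/186 = 74/93 of the job.

74/93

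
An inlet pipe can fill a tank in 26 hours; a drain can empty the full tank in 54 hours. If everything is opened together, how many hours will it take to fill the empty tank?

Net rate = 1/26 − 1/54 = (27 − 13)/702 = 14/702 = 7/351 per hour.
Filling time = 1 ÷ (7/351) = 351/7 hours.

351/7 hours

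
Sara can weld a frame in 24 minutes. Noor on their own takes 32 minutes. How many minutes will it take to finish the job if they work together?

96/7 minutes

With two workers the combined time is the product over the sum: 24·32/(24+32) = 768/56 = 96/7 minutes.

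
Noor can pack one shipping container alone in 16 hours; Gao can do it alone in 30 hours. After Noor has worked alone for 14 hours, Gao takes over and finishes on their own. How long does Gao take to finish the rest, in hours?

In 14 hours Noor does 14/16 = 7/8 of the job, leaving 1/8.
Gao works at 1/30 per hour, so finishing takes 1/8 ÷ 1/30 = 15/4 hours.

15/4 hours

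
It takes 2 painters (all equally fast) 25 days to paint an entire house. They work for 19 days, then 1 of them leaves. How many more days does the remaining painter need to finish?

12 days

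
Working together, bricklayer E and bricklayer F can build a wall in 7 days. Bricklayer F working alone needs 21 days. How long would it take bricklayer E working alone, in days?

Combined rate is 1/7 per day.
Known contribution: 1/21 per day.
So bricklayer E's rate is 1/7 − 1/21 = 2/21, meaning 21/2 days alone.

21/2 days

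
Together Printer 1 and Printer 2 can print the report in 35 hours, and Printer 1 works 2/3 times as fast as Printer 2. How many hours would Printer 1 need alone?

Let Printer 2's rate be r; then Printer 1's rate is (2/3)r, so together (2/3 + 1)r = (5/3)r = 1/35.
Thus r = 3/175 per hour.
Printer 2 alone: 175/3 hours; Printer 1 alone: 175/2 hours.

175/2 hours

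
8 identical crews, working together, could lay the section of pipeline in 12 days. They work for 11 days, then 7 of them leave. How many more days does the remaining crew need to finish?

One crew does 1/96 of the job per day.
After 11 days with 8 crews, 11/12 is done (1/12 left).
With 1 crew the rate is 1/96, so the rest takes 1/12 ÷ 1/96 = 8 days.

8 days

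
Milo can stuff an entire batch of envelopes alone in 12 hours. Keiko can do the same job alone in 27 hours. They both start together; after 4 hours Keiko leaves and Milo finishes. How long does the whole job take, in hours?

92/9 hours

In the first 4 hours the combined rate is 13/108, so 13/27 of the job is done, leaving 14/27.
After Keiko leaves the rate is 1/12 per hour; the remaining 14/27 takes 56/9 hours.
Total = 4 + 56/9 = 92/9 hours.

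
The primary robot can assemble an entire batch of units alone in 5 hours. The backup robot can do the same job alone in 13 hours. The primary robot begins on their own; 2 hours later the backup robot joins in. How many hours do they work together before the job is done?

13/6 hours

In the first 2 hours the primary robot alone does 2/5 of the job, leaving 3/5.
Once everyone is working, combined rate: 1/5 + 1/13 = (13 + 5)/65 = 18/65 per hour.
Remaining 3/5 at 18/65 per hour takes 13/6 hours.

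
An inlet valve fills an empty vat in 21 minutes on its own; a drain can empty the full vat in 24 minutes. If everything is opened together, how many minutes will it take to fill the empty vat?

Net rate = 1/21 − 1/24 = (8 − 7)/168 = 1/168 per minute.
Filling time = 1 ÷ (1/168) = 168 minutes.

168 minutes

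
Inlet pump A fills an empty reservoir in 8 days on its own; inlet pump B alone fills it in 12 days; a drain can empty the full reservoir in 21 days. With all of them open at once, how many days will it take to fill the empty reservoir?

Net rate = 1/8 + 1/12 − 1/21 = (21 + 14 − 8)/168 = 27/168 = 9/56 per day.
Filling time = 1 ÷ (9/56) = 56/9 days.

56/9 days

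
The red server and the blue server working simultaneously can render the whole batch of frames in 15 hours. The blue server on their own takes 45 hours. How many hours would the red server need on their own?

45/2 hours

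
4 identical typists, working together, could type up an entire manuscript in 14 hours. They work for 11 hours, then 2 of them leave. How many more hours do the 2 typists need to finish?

6 hours

One typist does 1/56 of the job per hour.
After 11 hours with 4 typists, 11/14 is done (3/14 left).
With 2 typists the rate is 2/56 = 1/28, so the rest takes 3/14 ÷ 1/28 = 6 hours.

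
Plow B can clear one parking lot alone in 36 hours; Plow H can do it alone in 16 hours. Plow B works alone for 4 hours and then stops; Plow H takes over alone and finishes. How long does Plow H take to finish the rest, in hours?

128/9 hours

In 4 hours Plow B does 4/36 = 1/9 of the job, leaving 8/9.
Plow H works at 1/16 per hour, so finishing takes 8/9 ÷ 1/16 = 128/9 hours.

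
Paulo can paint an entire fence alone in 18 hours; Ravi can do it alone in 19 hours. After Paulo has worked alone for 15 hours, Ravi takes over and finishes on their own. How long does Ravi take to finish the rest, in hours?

19/6 hours

In 15 hours Paulo does 15/18 = 5/6 of the job, leaving 1/6.
Ravi works at 1/19 per hour, so finishing takes 1/6 ÷ 1/19 = 19/6 hours.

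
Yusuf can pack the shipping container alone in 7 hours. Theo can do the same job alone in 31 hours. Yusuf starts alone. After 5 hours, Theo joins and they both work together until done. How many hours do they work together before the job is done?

In the first 5 hours Yusuf alone does 5/7 of the job, leaving 2/7.
Once everyone is working, combined rate: 1/7 + 1/31 = (31 + 7)/217 = 38/217 per hour.
Remaining 2/7 at 38/217 per hour takes 31/19 hours.

31/19 hours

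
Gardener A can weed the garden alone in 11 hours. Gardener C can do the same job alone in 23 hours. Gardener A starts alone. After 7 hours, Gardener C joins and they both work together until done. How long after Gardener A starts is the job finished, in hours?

In the first 7 hours Gardener A alone does 7/11 of the job, leaving 4/11.
Once everyone is working, combined rate: 1/11 + 1/23 = (23 + 11)/253 = 34/253 per hour.
Remaining 4/11 at 34/253 per hour takes 46/17 hours.
Total from the start = 7 + 46/17 = 165/17 hours.

165/17 hours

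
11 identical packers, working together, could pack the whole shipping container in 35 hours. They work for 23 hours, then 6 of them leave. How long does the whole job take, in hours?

247/5 hours

One packer does 1/385 of the job per hour.
After 23 hours with 11 packers, 23/35 is done (12/35 left).
With 5 packers the rate is 5/385 = 1/77, so the rest takes 12/35 ÷ 1/77 = 132/5 hours.
Total = 23 + 132/5 = 247/5 hours.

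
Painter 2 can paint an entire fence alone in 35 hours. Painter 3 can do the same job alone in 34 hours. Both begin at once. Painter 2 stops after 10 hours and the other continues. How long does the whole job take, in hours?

In the first 10 hours the combined rate is 69/1190, so 69/119 of the job is done, leaving 50/119.
After painter 2 leaves the rate is 1/34 per hour; the remaining 50/119 takes 100/7 hours.
Total = 10 + 100/7 = 170/7 hours.

170/7 hours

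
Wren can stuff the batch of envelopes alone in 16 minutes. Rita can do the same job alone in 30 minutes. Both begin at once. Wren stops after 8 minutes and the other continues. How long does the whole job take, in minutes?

15 minutes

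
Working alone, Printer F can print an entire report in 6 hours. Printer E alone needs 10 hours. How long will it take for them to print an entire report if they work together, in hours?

With two workers the combined time is the product over the sum: 6·10/(6+10) = 60/16 = 15/4 hours.

15/4 hours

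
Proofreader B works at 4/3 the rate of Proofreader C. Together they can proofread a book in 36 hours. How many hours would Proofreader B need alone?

Let Proofreader C's rate be r; then Proofreader B's rate is (4/3)r, so together (4/3 + 1)r = (7/3)r = 1/36.
Thus r = 1/84 per hour.
Proofreader C alone: 84 hours; Proofreader B alone: 63 hours.

63 hours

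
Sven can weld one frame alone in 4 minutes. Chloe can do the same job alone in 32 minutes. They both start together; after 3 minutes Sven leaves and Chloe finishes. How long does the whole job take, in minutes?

In the first 3 minutes the combined rate is 9/32, so 27/32 of the job is done, leaving 5/32.
After Sven leaves the rate is 1/32 per minute; the remaining 5/32 takes 5 minutes.
Total = 3 + 5 = 8 minutes.

8 minutes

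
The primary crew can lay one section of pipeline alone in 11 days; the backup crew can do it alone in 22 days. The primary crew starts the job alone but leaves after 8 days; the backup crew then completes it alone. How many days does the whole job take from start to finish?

In 8 days the primary crew does 8/11 of the job, leaving 3/11.
The backup crew works at 1/22 per day, so finishing takes 3/11 ÷ 1/22 = 6 days.
Total time = 8 + 6 = 14 days.

14 days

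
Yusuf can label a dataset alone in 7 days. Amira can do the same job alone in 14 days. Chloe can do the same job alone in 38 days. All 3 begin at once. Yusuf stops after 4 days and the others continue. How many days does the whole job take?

57/13 days

In the first 4 days the combined rate is 32/133, so 128/133 of the job is done, leaving 5/133.
After Yusuf leaves the rate is 13/133 per day; the remaining 5/133 takes 5/13 days.
Total = 4 + 5/13 = 57/13 days.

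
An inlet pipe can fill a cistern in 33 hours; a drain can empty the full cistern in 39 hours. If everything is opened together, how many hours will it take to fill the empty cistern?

Net rate = 1/33 − 1/39 = (13 − 11)/429 = 2/429 per hour.
Filling time = 1 ÷ (2/429) = 429/2 hours.

429/2 hours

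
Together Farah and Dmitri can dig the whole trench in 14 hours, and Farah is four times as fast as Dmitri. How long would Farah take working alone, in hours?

Let Dmitri's rate be r; then Farah's rate is 4r, so together (4 + 1)r = 5r = 1/14.
Thus r = 1/70 per hour.
Dmitri alone: 70 hours; Farah alone: 35/2 hours.

35/2 hours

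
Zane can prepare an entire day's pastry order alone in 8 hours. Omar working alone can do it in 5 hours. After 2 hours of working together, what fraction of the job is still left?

7/20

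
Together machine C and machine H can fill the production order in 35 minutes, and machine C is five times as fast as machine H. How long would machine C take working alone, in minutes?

Let machine H's rate be r; then machine C's rate is 5r, so together (5 + 1)r = 6r = 1/35.
Thus r = 1/210 per minute.
Machine H alone: 210 minutes; machine C alone: 42 minutes.

42 minutes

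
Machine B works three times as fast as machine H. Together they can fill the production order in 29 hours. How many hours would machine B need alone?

116/3 hours

Let machine H's rate be r; then machine B's rate is 3r, so together (3 + 1)r = 4r = 1/29.
Thus r = 1/116 per hour.
Machine H alone: 116 hours; machine B alone: 116/3 hours.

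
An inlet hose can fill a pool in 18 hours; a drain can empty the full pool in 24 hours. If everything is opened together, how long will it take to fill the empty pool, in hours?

Net rate = 1/18 − 1/24 = (4 − 3)/72 = 1/72 per hour.
Filling time = 1 ÷ (1/72) = 72 hours.

72 hours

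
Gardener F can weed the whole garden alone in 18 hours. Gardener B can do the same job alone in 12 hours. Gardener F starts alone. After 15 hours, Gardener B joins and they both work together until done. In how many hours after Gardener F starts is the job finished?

81/5 hours

In the first 15 hours Gardener F alone does 15/18 = 5/6 of the job, leaving 1/6.
Once everyone is working, combined rate: 1/18 + 1/12 = (2 + 3)/36 = 5/36 per hour.
Remaining 1/6 at 5/36 per hour takes 6/5 hours.
Total from the start = 15 + 6/5 = 81/5 hours.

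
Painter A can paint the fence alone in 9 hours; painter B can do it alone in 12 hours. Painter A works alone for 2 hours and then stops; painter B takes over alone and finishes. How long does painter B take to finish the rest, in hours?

In 2 hours painter A does 2/9 of the job, leaving 7/9.
Painter B works at 1/12 per hour, so finishing takes 7/9 ÷ 1/12 = 28/3 hours.

28/3 hours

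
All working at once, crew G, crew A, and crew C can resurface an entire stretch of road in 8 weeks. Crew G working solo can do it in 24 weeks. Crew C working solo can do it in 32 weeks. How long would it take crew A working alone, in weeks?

96/5 weeks

Combined rate is 1/8 per week.
Known contribution: 1/24 + 1/32 = (4 + 3)/96 = 7/96 per week.
So crew A's rate is 1/8 − 7/96 = 5/96, meaning 96/5 weeks alone.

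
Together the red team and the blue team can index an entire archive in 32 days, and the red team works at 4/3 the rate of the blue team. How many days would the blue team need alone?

224/3 days

Let the blue team's rate be r; then the red team's rate is (4/3)r, so together (4/3 + 1)r = (7/3)r = 1/32.
Thus r = 3/224 per day.
The blue team alone: 224/3 days; the red team alone: 56 days.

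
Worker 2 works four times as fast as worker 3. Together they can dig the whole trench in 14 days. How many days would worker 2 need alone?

Let worker 3's rate be r; then worker 2's rate is 4r, so together (4 + 1)r = 5r = 1/14.
Thus r = 1/70 per day.
Worker 3 alone: 70 days; worker 2 alone: 35/2 days.

35/2 days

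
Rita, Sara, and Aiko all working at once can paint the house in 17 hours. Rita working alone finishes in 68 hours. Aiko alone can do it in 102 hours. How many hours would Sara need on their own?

Combined rate is 1/17 per hour.
Known contribution: 1/68 + 1/102 = (3 + 2)/204 = 5/204 per hour.
So Sara's rate is 1/17 − 5/204 = 7/204, meaning 204/7 hours alone.

204/7 hours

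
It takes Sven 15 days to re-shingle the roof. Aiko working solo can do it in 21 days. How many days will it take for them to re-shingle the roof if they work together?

35/4 days

With two workers the combined time is the product over the sum: 15·21/(15+21) = 315/36 = 35/4 days.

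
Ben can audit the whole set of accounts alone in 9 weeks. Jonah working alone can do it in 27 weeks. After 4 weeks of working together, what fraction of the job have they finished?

Combined rate: 1/9 + 1/27 = (3 + 1)/27 = 4/27 per week.
In 4 weeks they complete 4·4/27 = 16/27 of the job.

16/27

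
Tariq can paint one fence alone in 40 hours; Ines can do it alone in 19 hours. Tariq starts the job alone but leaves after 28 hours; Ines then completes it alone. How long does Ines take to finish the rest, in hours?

In 28 hours Tariq does 28/40 = 7/10 of the job, leaving 3/10.
Ines works at 1/19 per hour, so finishing takes 3/10 ÷ 1/19 = 57/10 hours.

57/10 hours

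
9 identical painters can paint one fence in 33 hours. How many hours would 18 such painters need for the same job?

Total work is 9·33 = 297 painter-hours.
With 18 painters: 297/18 = 33/2 hours.

33/2 hours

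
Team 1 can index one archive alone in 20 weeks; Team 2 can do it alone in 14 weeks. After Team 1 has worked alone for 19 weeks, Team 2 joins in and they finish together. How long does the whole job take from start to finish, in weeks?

330/17 weeks

In 19 weeks Team 1 does 19/20 of the job, leaving 1/20.
Team 1 and Team 2 together work at 17/140 per week, so finishing takes 1/20 ÷ 17/140 = 7/17 weeks.
Total time = 19 + 7/17 = 330/17 weeks.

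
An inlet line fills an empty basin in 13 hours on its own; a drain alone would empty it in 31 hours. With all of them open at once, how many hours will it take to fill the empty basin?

Net rate = 1/13 − 1/31 = (31 − 13)/403 = 18/403 per hour.
Filling time = 1 ÷ (18/403) = 403/18 hours.

403/18 hours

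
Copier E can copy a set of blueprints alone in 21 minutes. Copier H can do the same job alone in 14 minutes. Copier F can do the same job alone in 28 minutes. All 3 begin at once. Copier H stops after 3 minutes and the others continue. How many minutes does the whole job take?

In the first 3 minutes the combined rate is 13/84, so 13/28 of the job is done, leaving 15/28.
After Copier H leaves the rate is 1/12 per minute; the remaining 15/28 takes 45/7 minutes.
Total = 3 + 45/7 = 66/7 minutes.

66/7 minutes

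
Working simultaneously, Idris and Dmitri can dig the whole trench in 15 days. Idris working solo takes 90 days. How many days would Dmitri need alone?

Combined rate is 1/15 per day.
Known contribution: 1/90 per day.
So Dmitri's rate is 1/15 − 1/90 = 1/18, meaning 18 days alone.

18 days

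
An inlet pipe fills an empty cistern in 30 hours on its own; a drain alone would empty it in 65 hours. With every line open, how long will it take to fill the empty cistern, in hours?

Net rate = 1/30 − 1/65 = (13 − 6)/390 = 7/390 per hour.
Filling time = 1 ÷ (7/390) = 390/7 hours.

390/7 hours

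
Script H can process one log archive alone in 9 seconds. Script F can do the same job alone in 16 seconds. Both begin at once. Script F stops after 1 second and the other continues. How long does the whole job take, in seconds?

135/16 seconds

In the first 1 second the combined rate is 25/144, so 25/144 of the job is done, leaving 119/144.
After Script F leaves the rate is 1/9 per second; the remaining 119/144 takes 119/16 seconds.
Total = 1 + 119/16 = 135/16 seconds.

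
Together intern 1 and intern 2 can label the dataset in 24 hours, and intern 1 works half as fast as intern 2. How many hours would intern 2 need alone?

Let intern 2's rate be r; then intern 1's rate is (1/2)r, so together (1/2 + 1)r = (3/2)r = 1/24.
Thus r = 1/36 per hour.
Intern 2 alone: 36 hours; intern 1 alone: 72 hours.

36 hours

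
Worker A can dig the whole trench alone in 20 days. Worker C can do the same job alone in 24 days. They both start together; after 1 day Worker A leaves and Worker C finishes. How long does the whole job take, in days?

In the first 1 day the combined rate is 11/120, so 11/120 of the job is done, leaving 109/120.
After Worker A leaves the rate is 1/24 per day; the remaining 109/120 takes 109/5 days.
Total = 1 + 109/5 = 114/5 days.

114/5 days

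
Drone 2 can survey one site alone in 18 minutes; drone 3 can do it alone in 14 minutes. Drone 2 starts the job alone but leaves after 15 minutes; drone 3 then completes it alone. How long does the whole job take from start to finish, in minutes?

52/3 minutes

In 15 minutes drone 2 does 15/18 = 5/6 of the job, leaving 1/6.
Drone 3 works at 1/14 per minute, so finishing takes 1/6 ÷ 1/14 = 7/3 minutes.
Total time = 15 + 7/3 = 52/3 minutes.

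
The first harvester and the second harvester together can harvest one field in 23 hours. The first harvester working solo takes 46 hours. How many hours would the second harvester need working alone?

Combined rate is 1/23 per hour.
Known contribution: 1/46 per hour.
So the second harvester's rate is 1/23 − 1/46 = 1/46, meaning 46 hours alone.

46 hours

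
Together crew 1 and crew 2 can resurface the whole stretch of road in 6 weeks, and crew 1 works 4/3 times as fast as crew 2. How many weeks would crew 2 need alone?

Let crew 2's rate be r; then crew 1's rate is (4/3)r, so together (4/3 + 1)r = (7/3)r = 1/6.
Thus r = 1/14 per week.
Crew 2 alone: 14 weeks; crew 1 alone: 21/2 weeks.

14 weeks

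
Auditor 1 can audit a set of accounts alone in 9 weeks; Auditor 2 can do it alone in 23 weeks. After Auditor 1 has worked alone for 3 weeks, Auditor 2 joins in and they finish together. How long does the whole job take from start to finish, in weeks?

In 3 weeks Auditor 1 does 3/9 = 1/3 of the job, leaving 2/3.
Auditor 1 and Auditor 2 together work at 32/207 per week, so finishing takes 2/3 ÷ 32/207 = 69/16 weeks.
Total time = 3 + 69/16 = 117/16 weeks.

117/16 weeks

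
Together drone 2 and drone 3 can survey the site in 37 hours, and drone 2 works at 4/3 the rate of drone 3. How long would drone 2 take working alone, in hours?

Let drone 3's rate be r; then drone 2's rate is (4/3)r, so together (4/3 + 1)r = (7/3)r = 1/37.
Thus r = 3/259 per hour.
Drone 3 alone: 259/3 hours; drone 2 alone: 259/4 hours.

259/4 hours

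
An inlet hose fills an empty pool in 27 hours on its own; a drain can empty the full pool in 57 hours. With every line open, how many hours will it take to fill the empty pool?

Net rate = 1/27 − 1/57 = (19 − 9)/513 = 10/513 per hour.
Filling time = 1 ÷ (10/513) = 513/10 hours.

513/10 hours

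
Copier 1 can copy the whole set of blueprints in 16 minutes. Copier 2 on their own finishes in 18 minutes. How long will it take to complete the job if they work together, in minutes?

144/17 minutes

With two workers the combined time is the product over the sum: 16·18/(16+18) = 288/34 = 144/17 minutes.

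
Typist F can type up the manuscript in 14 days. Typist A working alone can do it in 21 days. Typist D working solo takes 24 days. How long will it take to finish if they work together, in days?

56/9 days

Combined rate: 1/14 + 1/21 + 1/24 = (12 + 8 + 7)/168 = 27/168 = 9/56 per day.
Time = 1 ÷ (9/56) = 56/9 days.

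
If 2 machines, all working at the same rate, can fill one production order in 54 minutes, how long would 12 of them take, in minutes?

9 minutes

Total work is 2·54 = 108 machine-minutes.
With 12 machines: 108/12 = 9 minutes.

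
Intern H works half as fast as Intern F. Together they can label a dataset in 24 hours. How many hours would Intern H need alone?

Let Intern F's rate be r; then Intern H's rate is (1/2)r, so together (1/2 + 1)r = (3/2)r = 1/24.
Thus r = 1/36 per hour.
Intern F alone: 36 hours; Intern H alone: 72 hours.

72 hours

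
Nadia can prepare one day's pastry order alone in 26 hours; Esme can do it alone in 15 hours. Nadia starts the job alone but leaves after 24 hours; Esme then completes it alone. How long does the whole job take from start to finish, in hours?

327/13 hours

In 24 hours Nadia does 24/26 = 12/13 of the job, leaving 1/13.
Esme works at 1/15 per hour, so finishing takes 1/13 ÷ 1/15 = 15/13 hours.
Total time = 24 + 15/13 = 327/13 hours.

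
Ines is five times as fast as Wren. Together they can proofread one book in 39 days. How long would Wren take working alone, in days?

Let Wren's rate be r; then Ines's rate is 5r, so together (5 + 1)r = 6r = 1/39.
Thus r = 1/234 per day.
Wren alone: 234 days; Ines alone: 234/5 days.

234 days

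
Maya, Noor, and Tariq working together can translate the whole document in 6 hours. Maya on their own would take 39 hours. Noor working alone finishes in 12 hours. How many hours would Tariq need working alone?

Combined rate is 1/6 per hour.
Known contribution: 1/39 + 1/12 = (4 + 13)/156 = 17/156 per hour.
So Tariq's rate is 1/6 − 17/156 = 3/52, meaning 52/3 hours alone.

52/3 hours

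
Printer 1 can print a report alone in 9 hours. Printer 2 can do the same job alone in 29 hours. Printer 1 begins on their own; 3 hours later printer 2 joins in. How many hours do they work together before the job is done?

87/19 hours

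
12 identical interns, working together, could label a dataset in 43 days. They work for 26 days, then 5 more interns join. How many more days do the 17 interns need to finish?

12 days

One intern does 1/516 of the job per day.
After 26 days with 12 interns, 26/43 is done (17/43 left).
With 17 interns the rate is 17/516, so the rest takes 17/43 ÷ 17/516 = 12 days.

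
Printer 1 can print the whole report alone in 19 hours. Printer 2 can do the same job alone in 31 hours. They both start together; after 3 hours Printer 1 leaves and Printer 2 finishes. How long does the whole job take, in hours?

496/19 hours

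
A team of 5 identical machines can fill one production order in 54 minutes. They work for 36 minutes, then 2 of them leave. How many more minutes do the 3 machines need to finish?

30 minutes

One machine does 1/270 of the job per minute.
After 36 minutes with 5 machines, 2/3 is done (1/3 left).
With 3 machines the rate is 3/270 = 1/90, so the rest takes 1/3 ÷ 1/90 = 30 minutes.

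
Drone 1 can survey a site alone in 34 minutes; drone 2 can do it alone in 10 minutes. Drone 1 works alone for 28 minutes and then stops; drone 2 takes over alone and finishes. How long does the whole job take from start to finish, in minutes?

506/17 minutes

In 28 minutes drone 1 does 28/34 = 14/17 of the job, leaving 3/17.
Drone 2 works at 1/10 per minute, so finishing takes 3/17 ÷ 1/10 = 30/17 minutes.
Total time = 28 + 30/17 = 506/17 minutes.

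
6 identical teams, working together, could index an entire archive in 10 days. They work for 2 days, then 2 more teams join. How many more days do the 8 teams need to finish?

One team does 1/60 of the job per day.
After 2 days with 6 teams, 1/5 is done (4/5 left).
With 8 teams the rate is 8/60 = 2/15, so the rest takes 4/5 ÷ 2/15 = 6 days.

6 days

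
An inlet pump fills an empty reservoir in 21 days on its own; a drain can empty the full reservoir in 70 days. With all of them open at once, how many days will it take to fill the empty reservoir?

30 days

Net rate = 1/21 − 1/70 = (10 − 3)/210 = 7/210 = 1/30 per day.
Filling time = 1 ÷ (1/30) = 30 days.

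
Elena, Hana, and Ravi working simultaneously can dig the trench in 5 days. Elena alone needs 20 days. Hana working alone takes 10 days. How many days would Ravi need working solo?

Combined rate is 1/5 per day.
Known contribution: 1/20 + 1/10 = (1 + 2)/20 = 3/20 per day.
So Ravi's rate is 1/5 − 3/20 = 1/20, meaning 20 days alone.

20 days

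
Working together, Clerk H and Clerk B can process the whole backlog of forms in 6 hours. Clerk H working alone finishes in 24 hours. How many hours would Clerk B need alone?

8 hours

Combined rate is 1/6 per hour.
Known contribution: 1/24 per hour.
So Clerk B's rate is 1/6 − 1/24 = 1/8, meaning 8 hours alone.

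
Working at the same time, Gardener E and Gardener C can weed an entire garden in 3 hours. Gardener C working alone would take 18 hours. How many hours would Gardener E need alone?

Combined rate is 1/3 per hour.
Known contribution: 1/18 per hour.
So Gardener E's rate is 1/3 − 1/18 = 5/18, meaning 18/5 hours alone.

18/5 hours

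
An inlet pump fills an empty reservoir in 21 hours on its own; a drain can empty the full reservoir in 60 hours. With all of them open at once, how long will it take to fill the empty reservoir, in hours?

420/13 hours

Net rate = 1/21 − 1/60 = (20 − 7)/420 = 13/420 per hour.
Filling time = 1 ÷ (13/420) = 420/13 hours.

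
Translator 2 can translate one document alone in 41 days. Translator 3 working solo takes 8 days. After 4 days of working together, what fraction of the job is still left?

Combined rate: 1/41 + 1/8 = (8 + 41)/328 = 49/328 per day.
In 4 days they complete 4·49/328 = 49/82 of the job.
So 33/82 remains.

33/82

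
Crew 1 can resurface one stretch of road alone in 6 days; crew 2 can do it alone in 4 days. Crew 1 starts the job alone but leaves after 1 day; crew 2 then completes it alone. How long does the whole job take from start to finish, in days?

13/3 days

In 1 day crew 1 does 1/6 of the job, leaving 5/6.
Crew 2 works at 1/4 per day, so finishing takes 5/6 ÷ 1/4 = 10/3 days.
Total time = 1 + 10/3 = 13/3 days.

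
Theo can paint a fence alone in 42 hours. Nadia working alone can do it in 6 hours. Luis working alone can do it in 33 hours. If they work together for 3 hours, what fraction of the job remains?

26/77

Combined rate: 1/42 + 1/6 + 1/33 = (11 + 77 + 14)/462 = 102/462 = 17/77 per hour.
In 3 hours they complete 3·17/77 = 51/77 of the job.
So 26/77 remains.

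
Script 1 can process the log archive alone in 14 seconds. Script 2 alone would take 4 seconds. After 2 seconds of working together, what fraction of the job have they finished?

Combined rate: 1/14 + 1/4 = (2 + 7)/28 = 9/28 per second.
In 2 seconds they complete 2·9/28 = 9/14 of the job.

9/14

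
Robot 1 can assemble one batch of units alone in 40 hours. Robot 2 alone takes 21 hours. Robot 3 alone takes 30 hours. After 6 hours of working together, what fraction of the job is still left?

Combined rate: 1/40 + 1/21 + 1/30 = (21 + 40 + 28)/840 = 89/840 per hour.
In 6 hours they complete 6·89/840 = 89/140 of the job.
So 51/140 remains.

51/140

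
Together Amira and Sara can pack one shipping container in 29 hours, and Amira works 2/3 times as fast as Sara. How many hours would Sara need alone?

145/3 hours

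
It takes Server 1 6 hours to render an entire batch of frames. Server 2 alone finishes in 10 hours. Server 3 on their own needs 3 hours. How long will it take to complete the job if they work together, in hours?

5/3 hours

Combined rate: 1/6 + 1/10 + 1/3 = (5 + 3 + 10)/30 = 18/30 = 3/5 per hour.
Time = 1 ÷ (3/5) = 5/3 hours.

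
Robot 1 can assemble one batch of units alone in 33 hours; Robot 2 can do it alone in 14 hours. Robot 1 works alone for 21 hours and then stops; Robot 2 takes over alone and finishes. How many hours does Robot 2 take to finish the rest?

In 21 hours Robot 1 does 21/33 = 7/11 of the job, leaving 4/11.
Robot 2 works at 1/14 per hour, so finishing takes 4/11 ÷ 1/14 = 56/11 hours.

56/11 hours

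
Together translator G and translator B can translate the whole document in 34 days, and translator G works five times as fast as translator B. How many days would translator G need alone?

204/5 days

Let translator B's rate be r; then translator G's rate is 5r, so together (5 + 1)r = 6r = 1/34.
Thus r = 1/204 per day.
Translator B alone: 204 days; translator G alone: 204/5 days.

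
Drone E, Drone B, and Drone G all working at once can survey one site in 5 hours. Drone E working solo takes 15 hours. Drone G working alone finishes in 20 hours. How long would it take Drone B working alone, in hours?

Combined rate is 1/5 per hour.
Known contribution: 1/15 + 1/20 = (4 + 3)/60 = 7/60 per hour.
So Drone B's rate is 1/5 − 7/60 = 1/12, meaning 12 hours alone.

12 hours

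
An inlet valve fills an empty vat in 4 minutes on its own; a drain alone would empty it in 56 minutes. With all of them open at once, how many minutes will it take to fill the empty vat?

Net rate = 1/4 − 1/56 = (14 − 1)/56 = 13/56 per minute.
Filling time = 1 ÷ (13/56) = 56/13 minutes.

56/13 minutes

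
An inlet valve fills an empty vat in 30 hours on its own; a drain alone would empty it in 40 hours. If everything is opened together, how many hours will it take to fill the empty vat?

Net rate = 1/30 − 1/40 = (4 − 3)/120 = 1/120 per hour.
Filling time = 1 ÷ (1/120) = 120 hours.

120 hours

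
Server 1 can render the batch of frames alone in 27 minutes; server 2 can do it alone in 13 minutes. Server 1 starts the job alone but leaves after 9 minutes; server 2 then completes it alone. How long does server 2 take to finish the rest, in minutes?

In 9 minutes server 1 does 9/27 = 1/3 of the job, leaving 2/3.
Server 2 works at 1/13 per minute, so finishing takes 2/3 ÷ 1/13 = 26/3 minutes.

26/3 minutes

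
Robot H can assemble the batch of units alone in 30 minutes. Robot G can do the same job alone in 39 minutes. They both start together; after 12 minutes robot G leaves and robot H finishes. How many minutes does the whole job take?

270/13 minutes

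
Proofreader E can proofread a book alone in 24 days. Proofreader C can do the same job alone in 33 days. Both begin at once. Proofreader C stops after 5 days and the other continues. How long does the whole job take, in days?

In the first 5 days the combined rate is 19/264, so 95/264 of the job is done, leaving 169/264.
After Proofreader C leaves the rate is 1/24 per day; the remaining 169/264 takes 169/11 days.
Total = 5 + 169/11 = 224/11 days.

224/11 days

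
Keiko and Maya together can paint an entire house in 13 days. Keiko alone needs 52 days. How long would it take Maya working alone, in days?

52/3 days

Combined rate is 1/13 per day.
Known contribution: 1/52 per day.
So Maya's rate is 1/13 − 1/52 = 3/52, meaning 52/3 days alone.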